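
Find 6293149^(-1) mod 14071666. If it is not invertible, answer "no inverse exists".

Extended Euclidean algorithm:
14071666 = 2*6293149 + 1485368
6293149 = 4*1485368 + 351677
1485368 = 4*351677 + 78660
351677 = 4*78660 + 37037
78660 = 2*37037 + 4586
37037 = 8*4586 + 349
4586 = 13*349 + 49
349 = 7*49 + 6
49 = 8*6 + 1
6 = 6*1 + 0
The gcd is 1. Working backward:
1 = 49 − 8·6
1 = −8·349 + 57·49
1 = 57·4586 − 749·349
1 = −749·37037 + 6049·4586
1 = 6049·78660 − 12847·37037
1 = −12847·351677 + 57437·78660
1 = 57437·1485368 − 242595·351677
1 = −242595·6293149 + 1027817·1485368
1 = 1027817·14071666 − 2298229·6293149
Hence 6293149⁻¹ ≡ -2298229 ≡ 11773437 (mod 14071666).

11773437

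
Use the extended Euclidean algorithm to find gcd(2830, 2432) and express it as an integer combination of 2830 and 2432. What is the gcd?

2

Repeated division:
2830 = 1*2432 + 398
2432 = 6*398 + 44
398 = 9*44 + 2
44 = 22*2 + 0
gcd(2830, 2432) = 2.
Back-substituting:
2 = 398 − 9·44
2 = −9·2432 + 55·398
2 = 55·2830 − 64·2432
So 2 = (55)·2830 + (-64)·2432.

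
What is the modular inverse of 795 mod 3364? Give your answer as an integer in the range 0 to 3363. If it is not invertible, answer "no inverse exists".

2395

Extended Euclidean algorithm:
3364 = 4*795 + 184
795 = 4*184 + 59
184 = 3*59 + 7
59 = 8*7 + 3
7 = 2*3 + 1
3 = 3*1 + 0
Since gcd(795, 3364) = 1, back-substitute to write 1 as a combination:
1 = 7 − 2·3
1 = −2·59 + 17·7
1 = 17·184 − 53·59
1 = −53·795 + 229·184
1 = 229·3364 − 969·795
Thus 795·(-969) ≡ 1 (mod 3364); reducing, -969 mod 3364 = 2395.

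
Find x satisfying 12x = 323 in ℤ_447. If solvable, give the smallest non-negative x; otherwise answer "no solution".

no solution

gcd(12, 447):
447 = 37*12 + 3
12 = 4*3 + 0
gcd = 3, but 3 ∤ 323, so the congruence has no solution.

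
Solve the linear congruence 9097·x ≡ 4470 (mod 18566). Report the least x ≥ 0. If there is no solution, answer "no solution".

15248

First find gcd(9097, 18566):
18566 = 2*9097 + 372
9097 = 24*372 + 169
372 = 2*169 + 34
169 = 4*34 + 33
34 = 1*33 + 1
33 = 33*1 + 0
gcd = 1, so a unique solution mod 18566 exists.
Back-substitute for the Bézout coefficients:
1 = 34 − 33
1 = −169 + 5·34
1 = 5·372 − 11·169
1 = −11·9097 + 269·372
1 = 269·18566 − 549·9097
So 9097·(-549) ≡ 1 (mod 18566), giving 9097⁻¹ ≡ 18017.
x ≡ 9097⁻¹·4470 ≡ 18017·4470 ≡ 15248 (mod 18566).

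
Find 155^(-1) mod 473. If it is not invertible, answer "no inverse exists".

Apply the Euclidean algorithm to 473 and 155:
473 = 3*155 + 8
155 = 19*8 + 3
8 = 2*3 + 2
3 = 1*2 + 1
2 = 2*1 + 0
gcd = 1, so the inverse exists. Back-substitute:
1 = 3 − 2
1 = −8 + 3·3
1 = 3·155 − 58·8
1 = −58·473 + 177·155
So 155·177 ≡ 1 (mod 473).

177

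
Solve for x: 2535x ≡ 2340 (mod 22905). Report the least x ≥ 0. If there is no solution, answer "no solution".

First find gcd(2535, 22905):
22905 = 9×2535 + 90
2535 = 28×90 + 15
90 = 6×15 + 0
gcd = 15 and 15 | 2340, so solutions exist. Divide through by 15: 169x ≡ 156 (mod 1527).
Now find 169⁻¹ mod 1527:
1527 = 9*169 + 6
169 = 28*6 + 1
6 = 6*1 + 0
Back-substitute:
1 = 169 − 28·6
1 = −28·1527 + 253·169
So 169⁻¹ ≡ 253 (mod 1527).
Then x ≡ 253·156 ≡ 1293 (mod 1527); the smallest non-negative solution is x = 1293.

1293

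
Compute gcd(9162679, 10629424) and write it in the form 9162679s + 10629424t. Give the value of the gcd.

1

Euclidean algorithm:
10629424 = 1×9162679 + 1466745
9162679 = 6×1466745 + 362209
1466745 = 4×362209 + 17909
362209 = 20×17909 + 4029
17909 = 4×4029 + 1793
4029 = 2×1793 + 443
1793 = 4×443 + 21
443 = 21×21 + 2
21 = 10×2 + 1
2 = 2×1 + 0
gcd(9162679, 10629424) = 1.
Working backward:
1 = 21 − 10·2
1 = −10·443 + 211·21
1 = 211·1793 − 854·443
1 = −854·4029 + 1919·1793
1 = 1919·17909 − 8530·4029
1 = −8530·362209 + 172519·17909
1 = 172519·1466745 − 698606·362209
1 = −698606·9162679 + 4364155·1466745
1 = 4364155·10629424 − 5062761·9162679
So 1 = (4364155)·10629424 + (-5062761)·9162679.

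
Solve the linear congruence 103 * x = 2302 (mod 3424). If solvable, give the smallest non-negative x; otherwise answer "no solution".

First find gcd(103, 3424):
3424 = 33×103 + 25
103 = 4×25 + 3
25 = 8×3 + 1
3 = 3×1 + 0
gcd = 1, so a unique solution mod 3424 exists.
Back-substitute for the Bézout coefficients:
1 = 25 − 8·3
1 = −8·103 + 33·25
1 = 33·3424 − 1097·103
So 103·(-1097) ≡ 1 (mod 3424), giving 103⁻¹ ≡ 2327.
x ≡ 103⁻¹·2302 ≡ 2327·2302 ≡ 1618 (mod 3424).

1618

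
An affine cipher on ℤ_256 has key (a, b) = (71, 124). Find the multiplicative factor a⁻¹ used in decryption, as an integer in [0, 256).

119

Extended Euclidean algorithm:
256 = 3·71 + 43
71 = 1·43 + 28
43 = 1·28 + 15
28 = 1·15 + 13
15 = 1·13 + 2
13 = 6·2 + 1
2 = 2·1 + 0
The gcd is 1. Working backward:
1 = 13 − 6·2
1 = −6·15 + 7·13
1 = 7·28 − 13·15
1 = −13·43 + 20·28
1 = 20·71 − 33·43
1 = −33·256 + 119·71
So 71·119 ≡ 1 (mod 256).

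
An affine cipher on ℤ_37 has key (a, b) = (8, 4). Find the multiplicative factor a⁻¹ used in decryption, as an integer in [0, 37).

14

Run Euclid on (37, 8):
37 = 4×8 + 5
8 = 1×5 + 3
5 = 1×3 + 2
3 = 1×2 + 1
2 = 2×1 + 0
gcd = 1, so the inverse exists. Back-substitute:
1 = 3 − 2
1 = −5 + 2·3
1 = 2·8 − 3·5
1 = −3·37 + 14·8
So 8·14 ≡ 1 (mod 37).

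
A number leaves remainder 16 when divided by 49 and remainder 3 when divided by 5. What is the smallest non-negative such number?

Write x = 16 + 49·k. Then 49·k ≡ 3 − 16 ≡ 2 (mod 5).
Need 49⁻¹ mod 5. Extended Euclid on (5, 4):
5 = 1*4 + 1
4 = 4*1 + 0
Back-substitute:
1 = 5 − 4
49⁻¹ ≡ 4 (mod 5), so k ≡ 4·2 ≡ 3 (mod 5).
x = 16 + 49·3 = 163.

163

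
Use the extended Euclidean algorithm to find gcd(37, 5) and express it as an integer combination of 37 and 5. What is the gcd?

Apply Euclid's algorithm to 37 and 5:
37 = 7*5 + 2
5 = 2*2 + 1
2 = 2*1 + 0
gcd(37, 5) = 1.
Express as a combination:
1 = 5 − 2·2
1 = −2·37 + 15·5
So 1 = (-2)·37 + (15)·5.

1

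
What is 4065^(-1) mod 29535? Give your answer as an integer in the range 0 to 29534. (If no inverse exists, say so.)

no inverse exists

Euclidean algorithm on 29535, 4065:
29535 = 7*4065 + 1080
4065 = 3*1080 + 825
1080 = 1*825 + 255
825 = 3*255 + 60
255 = 4*60 + 15
60 = 4*15 + 0
gcd(4065, 29535) = 15 ≠ 1, so 4065 has no multiplicative inverse modulo 29535.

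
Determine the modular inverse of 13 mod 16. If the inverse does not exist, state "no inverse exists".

5

gcd(16, 13) by repeated division:
16 = 1·13 + 3
13 = 4·3 + 1
3 = 3·1 + 0
The gcd is 1. Working backward:
1 = 13 − 4·3
1 = −4·16 + 5·13
So 13·5 ≡ 1 (mod 16).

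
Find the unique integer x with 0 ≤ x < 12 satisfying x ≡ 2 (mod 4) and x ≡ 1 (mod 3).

10

Write x = 2 + 4·k. Then 4·k ≡ 1 − 2 ≡ 2 (mod 3).
Need 4⁻¹ mod 3. Extended Euclid on (3, 1):
3 = 3*1 + 0
4⁻¹ ≡ 1 (mod 3), so k ≡ 1·2 ≡ 2 (mod 3).
x = 2 + 4·2 = 10.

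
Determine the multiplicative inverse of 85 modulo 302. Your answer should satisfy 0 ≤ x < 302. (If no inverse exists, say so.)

167

gcd(302, 85) by repeated division:
302 = 3×85 + 47
85 = 1×47 + 38
47 = 1×38 + 9
38 = 4×9 + 2
9 = 4×2 + 1
2 = 2×1 + 0
gcd = 1, so the inverse exists. Back-substitute:
1 = 9 − 4·2
1 = −4·38 + 17·9
1 = 17·47 − 21·38
1 = −21·85 + 38·47
1 = 38·302 − 135·85
So 85·(-135) ≡ 1 (mod 302), and -135 ≡ 167 (mod 302).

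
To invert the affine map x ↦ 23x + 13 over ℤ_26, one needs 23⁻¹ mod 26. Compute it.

17

Extended Euclidean algorithm:
26 = 1×23 + 3
23 = 7×3 + 2
3 = 1×2 + 1
2 = 2×1 + 0
gcd = 1, so the inverse exists. Back-substitute:
1 = 3 − 2
1 = −23 + 8·3
1 = 8·26 − 9·23
So 23·(-9) ≡ 1 (mod 26), and -9 ≡ 17 (mod 26).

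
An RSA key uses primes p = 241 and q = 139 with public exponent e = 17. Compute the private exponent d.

7793

φ(n) = (p−1)(q−1) = 240·138 = 33120.
Need d with 17·d ≡ 1 (mod 33120). Apply the extended Euclidean algorithm:
33120 = 1948×17 + 4
17 = 4×4 + 1
4 = 4×1 + 0
Back-substitute:
1 = 17 − 4·4
1 = −4·33120 + 7793·17
So 17·7793 ≡ 1 (mod 33120), hence d = 7793.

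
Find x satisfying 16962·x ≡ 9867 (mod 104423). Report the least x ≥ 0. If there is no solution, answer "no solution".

First find gcd(16962, 104423):
104423 = 6·16962 + 2651
16962 = 6·2651 + 1056
2651 = 2·1056 + 539
1056 = 1·539 + 517
539 = 1·517 + 22
517 = 23·22 + 11
22 = 2·11 + 0
gcd = 11 and 11 | 9867, so solutions exist. Divide through by 11: 1542x ≡ 897 (mod 9493).
Now find 1542⁻¹ mod 9493:
9493 = 6×1542 + 241
1542 = 6×241 + 96
241 = 2×96 + 49
96 = 1×49 + 47
49 = 1×47 + 2
47 = 23×2 + 1
2 = 2×1 + 0
Back-substitute:
1 = 47 − 23·2
1 = −23·49 + 24·47
1 = 24·96 − 47·49
1 = −47·241 + 118·96
1 = 118·1542 − 755·241
1 = −755·9493 + 4648·1542
So 1542⁻¹ ≡ 4648 (mod 9493).
Then x ≡ 4648·897 ≡ 1829 (mod 9493); the smallest non-negative solution is x = 1829.

1829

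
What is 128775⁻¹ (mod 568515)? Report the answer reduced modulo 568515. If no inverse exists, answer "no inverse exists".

no inverse exists

Compute gcd(128775, 568515):
568515 = 4*128775 + 53415
128775 = 2*53415 + 21945
53415 = 2*21945 + 9525
21945 = 2*9525 + 2895
9525 = 3*2895 + 840
2895 = 3*840 + 375
840 = 2*375 + 90
375 = 4*90 + 15
90 = 6*15 + 0
Since gcd = 15 > 1, 128775 is not a unit mod 568515.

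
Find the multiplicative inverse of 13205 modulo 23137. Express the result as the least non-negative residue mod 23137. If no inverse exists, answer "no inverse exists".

gcd(23137, 13205) by repeated division:
23137 = 1·13205 + 9932
13205 = 1·9932 + 3273
9932 = 3·3273 + 113
3273 = 28·113 + 109
113 = 1·109 + 4
109 = 27·4 + 1
4 = 4·1 + 0
gcd = 1, so the inverse exists. Back-substitute:
1 = 109 − 27·4
1 = −27·113 + 28·109
1 = 28·3273 − 811·113
1 = −811·9932 + 2461·3273
1 = 2461·13205 − 3272·9932
1 = −3272·23137 + 5733·13205
So 13205·5733 ≡ 1 (mod 23137).

5733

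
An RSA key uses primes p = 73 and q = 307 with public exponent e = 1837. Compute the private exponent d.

20197

φ(n) = (p−1)(q−1) = 72·306 = 22032.
Need d with 1837·d ≡ 1 (mod 22032). Apply the extended Euclidean algorithm:
22032 = 11×1837 + 1825
1837 = 1×1825 + 12
1825 = 152×12 + 1
12 = 12×1 + 0
Back-substitute:
1 = 1825 − 152·12
1 = −152·1837 + 153·1825
1 = 153·22032 − 1835·1837
So 1837·(-1835) ≡ 1 (mod 22032), hence d ≡ -1835 ≡ 20197 (mod 22032).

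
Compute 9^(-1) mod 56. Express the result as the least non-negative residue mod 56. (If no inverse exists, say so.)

25

Extended Euclidean algorithm:
56 = 6·9 + 2
9 = 4·2 + 1
2 = 2·1 + 0
The gcd is 1. Working backward:
1 = 9 − 4·2
1 = −4·56 + 25·9
So 9·25 ≡ 1 (mod 56).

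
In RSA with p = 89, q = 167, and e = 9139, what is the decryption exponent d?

φ(n) = (p−1)(q−1) = 88·166 = 14608.
Need d with 9139·d ≡ 1 (mod 14608). Apply the extended Euclidean algorithm:
14608 = 1·9139 + 5469
9139 = 1·5469 + 3670
5469 = 1·3670 + 1799
3670 = 2·1799 + 72
1799 = 24·72 + 71
72 = 1·71 + 1
71 = 71·1 + 0
Back-substitute:
1 = 72 − 71
1 = −1799 + 25·72
1 = 25·3670 − 51·1799
1 = −51·5469 + 76·3670
1 = 76·9139 − 127·5469
1 = −127·14608 + 203·9139
So 9139·203 ≡ 1 (mod 14608), hence d = 203.

203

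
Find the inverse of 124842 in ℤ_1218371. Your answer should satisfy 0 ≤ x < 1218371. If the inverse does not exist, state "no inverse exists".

150264

Run Euclid on (1218371, 124842):
1218371 = 9·124842 + 94793
124842 = 1·94793 + 30049
94793 = 3·30049 + 4646
30049 = 6·4646 + 2173
4646 = 2·2173 + 300
2173 = 7·300 + 73
300 = 4·73 + 8
73 = 9·8 + 1
8 = 8·1 + 0
Since gcd(124842, 1218371) = 1, back-substitute to write 1 as a combination:
1 = 73 − 9·8
1 = −9·300 + 37·73
1 = 37·2173 − 268·300
1 = −268·4646 + 573·2173
1 = 573·30049 − 3706·4646
1 = −3706·94793 + 11691·30049
1 = 11691·124842 − 15397·94793
1 = −15397·1218371 + 150264·124842
So 124842·150264 ≡ 1 (mod 1218371).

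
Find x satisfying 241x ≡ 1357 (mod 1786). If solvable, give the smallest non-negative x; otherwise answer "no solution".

1221

First find gcd(241, 1786):
1786 = 7×241 + 99
241 = 2×99 + 43
99 = 2×43 + 13
43 = 3×13 + 4
13 = 3×4 + 1
4 = 4×1 + 0
gcd = 1, so a unique solution mod 1786 exists.
Back-substitute for the Bézout coefficients:
1 = 13 − 3·4
1 = −3·43 + 10·13
1 = 10·99 − 23·43
1 = −23·241 + 56·99
1 = 56·1786 − 415·241
So 241·(-415) ≡ 1 (mod 1786), giving 241⁻¹ ≡ 1371.
x ≡ 241⁻¹·1357 ≡ 1371·1357 ≡ 1221 (mod 1786).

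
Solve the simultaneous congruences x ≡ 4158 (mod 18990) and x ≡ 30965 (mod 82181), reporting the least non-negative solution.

Write x = 4158 + 18990·k. Then 18990·k ≡ 30965 − 4158 ≡ 26807 (mod 82181).
Need 18990⁻¹ mod 82181. Extended Euclid on (82181, 18990):
82181 = 4·18990 + 6221
18990 = 3·6221 + 327
6221 = 19·327 + 8
327 = 40·8 + 7
8 = 1·7 + 1
7 = 7·1 + 0
Back-substitute:
1 = 8 − 7
1 = −327 + 41·8
1 = 41·6221 − 780·327
1 = −780·18990 + 2381·6221
1 = 2381·82181 − 10304·18990
18990⁻¹ ≡ 71877 (mod 82181), so k ≡ 71877·26807 ≡ 73194 (mod 82181).
x = 4158 + 18990·73194 = 1389958218.

1389958218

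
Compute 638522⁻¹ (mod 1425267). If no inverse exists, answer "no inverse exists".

157832

Apply the Euclidean algorithm to 1425267 and 638522:
1425267 = 2·638522 + 148223
638522 = 4·148223 + 45630
148223 = 3·45630 + 11333
45630 = 4·11333 + 298
11333 = 38·298 + 9
298 = 33·9 + 1
9 = 9·1 + 0
gcd = 1, so the inverse exists. Back-substitute:
1 = 298 − 33·9
1 = −33·11333 + 1255·298
1 = 1255·45630 − 5053·11333
1 = −5053·148223 + 16414·45630
1 = 16414·638522 − 70709·148223
1 = −70709·1425267 + 157832·638522
So 638522·157832 ≡ 1 (mod 1425267).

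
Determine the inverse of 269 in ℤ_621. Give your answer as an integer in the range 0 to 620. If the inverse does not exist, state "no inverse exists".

404

gcd(621, 269) by repeated division:
621 = 2×269 + 83
269 = 3×83 + 20
83 = 4×20 + 3
20 = 6×3 + 2
3 = 1×2 + 1
2 = 2×1 + 0
Since gcd(269, 621) = 1, back-substitute to write 1 as a combination:
1 = 3 − 2
1 = −20 + 7·3
1 = 7·83 − 29·20
1 = −29·269 + 94·83
1 = 94·621 − 217·269
So 269·(-217) ≡ 1 (mod 621), and -217 ≡ 404 (mod 621).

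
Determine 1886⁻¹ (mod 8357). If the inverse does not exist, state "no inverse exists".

2025

Apply the Euclidean algorithm to 8357 and 1886:
8357 = 4*1886 + 813
1886 = 2*813 + 260
813 = 3*260 + 33
260 = 7*33 + 29
33 = 1*29 + 4
29 = 7*4 + 1
4 = 4*1 + 0
gcd = 1, so the inverse exists. Back-substitute:
1 = 29 − 7·4
1 = −7·33 + 8·29
1 = 8·260 − 63·33
1 = −63·813 + 197·260
1 = 197·1886 − 457·813
1 = −457·8357 + 2025·1886
So 1886·2025 ≡ 1 (mod 8357).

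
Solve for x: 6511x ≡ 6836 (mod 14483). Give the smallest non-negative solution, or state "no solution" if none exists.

First find gcd(6511, 14483):
14483 = 2*6511 + 1461
6511 = 4*1461 + 667
1461 = 2*667 + 127
667 = 5*127 + 32
127 = 3*32 + 31
32 = 1*31 + 1
31 = 31*1 + 0
gcd = 1, so a unique solution mod 14483 exists.
Back-substitute for the Bézout coefficients:
1 = 32 − 31
1 = −127 + 4·32
1 = 4·667 − 21·127
1 = −21·1461 + 46·667
1 = 46·6511 − 205·1461
1 = −205·14483 + 456·6511
So 6511·(456) ≡ 1 (mod 14483), giving 6511⁻¹ ≡ 456.
x ≡ 6511⁻¹·6836 ≡ 456·6836 ≡ 3371 (mod 14483).

3371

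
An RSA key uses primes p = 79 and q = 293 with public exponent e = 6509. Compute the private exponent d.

16565

φ(n) = (p−1)(q−1) = 78·292 = 22776.
Need d with 6509·d ≡ 1 (mod 22776). Apply the extended Euclidean algorithm:
22776 = 3×6509 + 3249
6509 = 2×3249 + 11
3249 = 295×11 + 4
11 = 2×4 + 3
4 = 1×3 + 1
3 = 3×1 + 0
Back-substitute:
1 = 4 − 3
1 = −11 + 3·4
1 = 3·3249 − 886·11
1 = −886·6509 + 1775·3249
1 = 1775·22776 − 6211·6509
So 6509·(-6211) ≡ 1 (mod 22776), hence d ≡ -6211 ≡ 16565 (mod 22776).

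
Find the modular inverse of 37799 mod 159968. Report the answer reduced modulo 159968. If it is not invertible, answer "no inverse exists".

109399

Extended Euclidean algorithm:
159968 = 4·37799 + 8772
37799 = 4·8772 + 2711
8772 = 3·2711 + 639
2711 = 4·639 + 155
639 = 4·155 + 19
155 = 8·19 + 3
19 = 6·3 + 1
3 = 3·1 + 0
gcd = 1, so the inverse exists. Back-substitute:
1 = 19 − 6·3
1 = −6·155 + 49·19
1 = 49·639 − 202·155
1 = −202·2711 + 857·639
1 = 857·8772 − 2773·2711
1 = −2773·37799 + 11949·8772
1 = 11949·159968 − 50569·37799
Thus 37799·(-50569) ≡ 1 (mod 159968); reducing, -50569 mod 159968 = 109399.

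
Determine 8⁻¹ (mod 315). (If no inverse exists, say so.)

197

Apply the Euclidean algorithm to 315 and 8:
315 = 39·8 + 3
8 = 2·3 + 2
3 = 1·2 + 1
2 = 2·1 + 0
The gcd is 1. Working backward:
1 = 3 − 2
1 = −8 + 3·3
1 = 3·315 − 118·8
Thus 8·(-118) ≡ 1 (mod 315); reducing, -118 mod 315 = 197.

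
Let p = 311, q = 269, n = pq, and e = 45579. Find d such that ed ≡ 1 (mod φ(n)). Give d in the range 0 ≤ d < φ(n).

φ(n) = (p−1)(q−1) = 310·268 = 83080.
Need d with 45579·d ≡ 1 (mod 83080). Apply the extended Euclidean algorithm:
83080 = 1*45579 + 37501
45579 = 1*37501 + 8078
37501 = 4*8078 + 5189
8078 = 1*5189 + 2889
5189 = 1*2889 + 2300
2889 = 1*2300 + 589
2300 = 3*589 + 533
589 = 1*533 + 56
533 = 9*56 + 29
56 = 1*29 + 27
29 = 1*27 + 2
27 = 13*2 + 1
2 = 2*1 + 0
Back-substitute:
1 = 27 − 13·2
1 = −13·29 + 14·27
1 = 14·56 − 27·29
1 = −27·533 + 257·56
1 = 257·589 − 284·533
1 = −284·2300 + 1109·589
1 = 1109·2889 − 1393·2300
1 = −1393·5189 + 2502·2889
1 = 2502·8078 − 3895·5189
1 = −3895·37501 + 18082·8078
1 = 18082·45579 − 21977·37501
1 = −21977·83080 + 40059·45579
So 45579·40059 ≡ 1 (mod 83080), hence d = 40059.

40059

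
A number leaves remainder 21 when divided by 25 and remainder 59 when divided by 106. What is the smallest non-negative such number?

271

Write x = 21 + 25·k. Then 25·k ≡ 59 − 21 ≡ 38 (mod 106).
Need 25⁻¹ mod 106. Extended Euclid on (106, 25):
106 = 4·25 + 6
25 = 4·6 + 1
6 = 6·1 + 0
Back-substitute:
1 = 25 − 4·6
1 = −4·106 + 17·25
25⁻¹ ≡ 17 (mod 106), so k ≡ 17·38 ≡ 10 (mod 106).
x = 21 + 25·10 = 271.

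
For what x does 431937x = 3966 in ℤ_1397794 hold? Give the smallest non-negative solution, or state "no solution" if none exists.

First find gcd(431937, 1397794):
1397794 = 3*431937 + 101983
431937 = 4*101983 + 24005
101983 = 4*24005 + 5963
24005 = 4*5963 + 153
5963 = 38*153 + 149
153 = 1*149 + 4
149 = 37*4 + 1
4 = 4*1 + 0
gcd = 1, so a unique solution mod 1397794 exists.
Back-substitute for the Bézout coefficients:
1 = 149 − 37·4
1 = −37·153 + 38·149
1 = 38·5963 − 1481·153
1 = −1481·24005 + 5962·5963
1 = 5962·101983 − 25329·24005
1 = −25329·431937 + 107278·101983
1 = 107278·1397794 − 347163·431937
So 431937·(-347163) ≡ 1 (mod 1397794), giving 431937⁻¹ ≡ 1050631.
x ≡ 431937⁻¹·3966 ≡ 1050631·3966 ≡ 1376426 (mod 1397794).

1376426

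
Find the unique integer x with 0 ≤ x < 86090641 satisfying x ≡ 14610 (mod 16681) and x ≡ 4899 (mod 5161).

Write x = 14610 + 16681·k. Then 16681·k ≡ 4899 − 14610 ≡ 611 (mod 5161).
Need 16681⁻¹ mod 5161. Extended Euclid on (5161, 1198):
5161 = 4·1198 + 369
1198 = 3·369 + 91
369 = 4·91 + 5
91 = 18·5 + 1
5 = 5·1 + 0
Back-substitute:
1 = 91 − 18·5
1 = −18·369 + 73·91
1 = 73·1198 − 237·369
1 = −237·5161 + 1021·1198
16681⁻¹ ≡ 1021 (mod 5161), so k ≡ 1021·611 ≡ 4511 (mod 5161).
x = 14610 + 16681·4511 = 75262601.

75262601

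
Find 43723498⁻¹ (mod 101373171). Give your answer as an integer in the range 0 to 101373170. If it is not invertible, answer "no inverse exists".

90508318

Run Euclid on (101373171, 43723498):
101373171 = 2·43723498 + 13926175
43723498 = 3·13926175 + 1944973
13926175 = 7·1944973 + 311364
1944973 = 6·311364 + 76789
311364 = 4·76789 + 4208
76789 = 18·4208 + 1045
4208 = 4·1045 + 28
1045 = 37·28 + 9
28 = 3·9 + 1
9 = 9·1 + 0
Since gcd(43723498, 101373171) = 1, back-substitute to write 1 as a combination:
1 = 28 − 3·9
1 = −3·1045 + 112·28
1 = 112·4208 − 451·1045
1 = −451·76789 + 8230·4208
1 = 8230·311364 − 33371·76789
1 = −33371·1944973 + 208456·311364
1 = 208456·13926175 − 1492563·1944973
1 = −1492563·43723498 + 4686145·13926175
1 = 4686145·101373171 − 10864853·43723498
So 43723498·(-10864853) ≡ 1 (mod 101373171), and -10864853 ≡ 90508318 (mod 101373171).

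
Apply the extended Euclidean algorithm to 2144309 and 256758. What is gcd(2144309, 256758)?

Repeated division:
2144309 = 8×256758 + 90245
256758 = 2×90245 + 76268
90245 = 1×76268 + 13977
76268 = 5×13977 + 6383
13977 = 2×6383 + 1211
6383 = 5×1211 + 328
1211 = 3×328 + 227
328 = 1×227 + 101
227 = 2×101 + 25
101 = 4×25 + 1
25 = 25×1 + 0
gcd(2144309, 256758) = 1.
Express as a combination:
1 = 101 − 4·25
1 = −4·227 + 9·101
1 = 9·328 − 13·227
1 = −13·1211 + 48·328
1 = 48·6383 − 253·1211
1 = −253·13977 + 554·6383
1 = 554·76268 − 3023·13977
1 = −3023·90245 + 3577·76268
1 = 3577·256758 − 10177·90245
1 = −10177·2144309 + 84993·256758
So 1 = (-10177)·2144309 + (84993)·256758.

1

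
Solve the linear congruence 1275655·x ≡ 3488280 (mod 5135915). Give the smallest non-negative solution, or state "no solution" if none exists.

First find gcd(1275655, 5135915):
5135915 = 4*1275655 + 33295
1275655 = 38*33295 + 10445
33295 = 3*10445 + 1960
10445 = 5*1960 + 645
1960 = 3*645 + 25
645 = 25*25 + 20
25 = 1*20 + 5
20 = 4*5 + 0
gcd = 5 and 5 | 3488280, so solutions exist. Divide through by 5: 255131x ≡ 697656 (mod 1027183).
Now find 255131⁻¹ mod 1027183:
1027183 = 4·255131 + 6659
255131 = 38·6659 + 2089
6659 = 3·2089 + 392
2089 = 5·392 + 129
392 = 3·129 + 5
129 = 25·5 + 4
5 = 1·4 + 1
4 = 4·1 + 0
Back-substitute:
1 = 5 − 4
1 = −129 + 26·5
1 = 26·392 − 79·129
1 = −79·2089 + 421·392
1 = 421·6659 − 1342·2089
1 = −1342·255131 + 51417·6659
1 = 51417·1027183 − 207010·255131
So 255131·(-207010) ≡ 1 (mod 1027183), i.e. 255131⁻¹ ≡ 820173.
Then x ≡ 820173·697656 ≡ 161240 (mod 1027183); the smallest non-negative solution is x = 161240.

161240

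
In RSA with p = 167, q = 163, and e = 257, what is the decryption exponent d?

φ(n) = (p−1)(q−1) = 166·162 = 26892.
Need d with 257·d ≡ 1 (mod 26892). Apply the extended Euclidean algorithm:
26892 = 104*257 + 164
257 = 1*164 + 93
164 = 1*93 + 71
93 = 1*71 + 22
71 = 3*22 + 5
22 = 4*5 + 2
5 = 2*2 + 1
2 = 2*1 + 0
Back-substitute:
1 = 5 − 2·2
1 = −2·22 + 9·5
1 = 9·71 − 29·22
1 = −29·93 + 38·71
1 = 38·164 − 67·93
1 = −67·257 + 105·164
1 = 105·26892 − 10987·257
So 257·(-10987) ≡ 1 (mod 26892), hence d ≡ -10987 ≡ 15905 (mod 26892).

15905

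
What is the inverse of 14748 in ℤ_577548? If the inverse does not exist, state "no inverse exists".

no inverse exists

Euclidean algorithm on 577548, 14748:
577548 = 39·14748 + 2376
14748 = 6·2376 + 492
2376 = 4·492 + 408
492 = 1·408 + 84
408 = 4·84 + 72
84 = 1·72 + 12
72 = 6·12 + 0
The gcd is 12, not 1, hence no inverse exists.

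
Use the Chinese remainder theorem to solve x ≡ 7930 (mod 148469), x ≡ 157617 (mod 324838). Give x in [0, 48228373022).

Write x = 7930 + 148469·k. Then 148469·k ≡ 157617 − 7930 ≡ 149687 (mod 324838).
Need 148469⁻¹ mod 324838. Extended Euclid on (324838, 148469):
324838 = 2×148469 + 27900
148469 = 5×27900 + 8969
27900 = 3×8969 + 993
8969 = 9×993 + 32
993 = 31×32 + 1
32 = 32×1 + 0
Back-substitute:
1 = 993 − 31·32
1 = −31·8969 + 280·993
1 = 280·27900 − 871·8969
1 = −871·148469 + 4635·27900
1 = 4635·324838 − 10141·148469
148469⁻¹ ≡ 314697 (mod 324838), so k ≡ 314697·149687 ≡ 316945 (mod 324838).
x = 7930 + 148469·316945 = 47056515135.

47056515135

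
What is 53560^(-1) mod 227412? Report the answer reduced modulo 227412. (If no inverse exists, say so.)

Compute gcd(53560, 227412):
227412 = 4·53560 + 13172
53560 = 4·13172 + 872
13172 = 15·872 + 92
872 = 9·92 + 44
92 = 2·44 + 4
44 = 11·4 + 0
gcd(53560, 227412) = 4 ≠ 1, so 53560 has no multiplicative inverse modulo 227412.

no inverse exists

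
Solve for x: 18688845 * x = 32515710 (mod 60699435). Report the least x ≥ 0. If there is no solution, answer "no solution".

First find gcd(18688845, 60699435):
60699435 = 3*18688845 + 4632900
18688845 = 4*4632900 + 157245
4632900 = 29*157245 + 72795
157245 = 2*72795 + 11655
72795 = 6*11655 + 2865
11655 = 4*2865 + 195
2865 = 14*195 + 135
195 = 1*135 + 60
135 = 2*60 + 15
60 = 4*15 + 0
gcd = 15 and 15 | 32515710, so solutions exist. Divide through by 15: 1245923x ≡ 2167714 (mod 4046629).
Now find 1245923⁻¹ mod 4046629:
4046629 = 3*1245923 + 308860
1245923 = 4*308860 + 10483
308860 = 29*10483 + 4853
10483 = 2*4853 + 777
4853 = 6*777 + 191
777 = 4*191 + 13
191 = 14*13 + 9
13 = 1*9 + 4
9 = 2*4 + 1
4 = 4*1 + 0
Back-substitute:
1 = 9 − 2·4
1 = −2·13 + 3·9
1 = 3·191 − 44·13
1 = −44·777 + 179·191
1 = 179·4853 − 1118·777
1 = −1118·10483 + 2415·4853
1 = 2415·308860 − 71153·10483
1 = −71153·1245923 + 287027·308860
1 = 287027·4046629 − 932234·1245923
So 1245923·(-932234) ≡ 1 (mod 4046629), i.e. 1245923⁻¹ ≡ 3114395.
Then x ≡ 3114395·2167714 ≡ 1036831 (mod 4046629); the smallest non-negative solution is x = 1036831.

1036831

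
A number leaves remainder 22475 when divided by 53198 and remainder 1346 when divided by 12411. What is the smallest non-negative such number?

Write x = 22475 + 53198·k. Then 53198·k ≡ 1346 − 22475 ≡ 3693 (mod 12411).
Need 53198⁻¹ mod 12411. Extended Euclid on (12411, 3554):
12411 = 3×3554 + 1749
3554 = 2×1749 + 56
1749 = 31×56 + 13
56 = 4×13 + 4
13 = 3×4 + 1
4 = 4×1 + 0
Back-substitute:
1 = 13 − 3·4
1 = −3·56 + 13·13
1 = 13·1749 − 406·56
1 = −406·3554 + 825·1749
1 = 825·12411 − 2881·3554
53198⁻¹ ≡ 9530 (mod 12411), so k ≡ 9530·3693 ≡ 9105 (mod 12411).
x = 22475 + 53198·9105 = 484390265.

484390265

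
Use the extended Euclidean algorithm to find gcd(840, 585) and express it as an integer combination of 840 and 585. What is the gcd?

15

Repeated division:
840 = 1×585 + 255
585 = 2×255 + 75
255 = 3×75 + 30
75 = 2×30 + 15
30 = 2×15 + 0
gcd(840, 585) = 15.
Back-substituting:
15 = 75 − 2·30
15 = −2·255 + 7·75
15 = 7·585 − 16·255
15 = −16·840 + 23·585
So 15 = (-16)·840 + (23)·585.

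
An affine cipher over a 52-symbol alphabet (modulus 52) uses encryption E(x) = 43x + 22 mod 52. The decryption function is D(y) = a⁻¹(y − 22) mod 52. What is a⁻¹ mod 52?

Apply the Euclidean algorithm to 52 and 43:
52 = 1*43 + 9
43 = 4*9 + 7
9 = 1*7 + 2
7 = 3*2 + 1
2 = 2*1 + 0
Since gcd(43, 52) = 1, back-substitute to write 1 as a combination:
1 = 7 − 3·2
1 = −3·9 + 4·7
1 = 4·43 − 19·9
1 = −19·52 + 23·43
So 43·23 ≡ 1 (mod 52).

23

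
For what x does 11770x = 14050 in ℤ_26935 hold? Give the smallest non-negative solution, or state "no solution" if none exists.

198

First find gcd(11770, 26935):
26935 = 2·11770 + 3395
11770 = 3·3395 + 1585
3395 = 2·1585 + 225
1585 = 7·225 + 10
225 = 22·10 + 5
10 = 2·5 + 0
gcd = 5 and 5 | 14050, so solutions exist. Divide through by 5: 2354x ≡ 2810 (mod 5387).
Now find 2354⁻¹ mod 5387:
5387 = 2×2354 + 679
2354 = 3×679 + 317
679 = 2×317 + 45
317 = 7×45 + 2
45 = 22×2 + 1
2 = 2×1 + 0
Back-substitute:
1 = 45 − 22·2
1 = −22·317 + 155·45
1 = 155·679 − 332·317
1 = −332·2354 + 1151·679
1 = 1151·5387 − 2634·2354
So 2354·(-2634) ≡ 1 (mod 5387), i.e. 2354⁻¹ ≡ 2753.
Then x ≡ 2753·2810 ≡ 198 (mod 5387); the smallest non-negative solution is x = 198.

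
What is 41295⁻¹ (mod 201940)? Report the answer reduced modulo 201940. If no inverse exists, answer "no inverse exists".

no inverse exists

Euclidean algorithm on 201940, 41295:
201940 = 4·41295 + 36760
41295 = 1·36760 + 4535
36760 = 8·4535 + 480
4535 = 9·480 + 215
480 = 2·215 + 50
215 = 4·50 + 15
50 = 3·15 + 5
15 = 3·5 + 0
The gcd is 5, not 1, hence no inverse exists.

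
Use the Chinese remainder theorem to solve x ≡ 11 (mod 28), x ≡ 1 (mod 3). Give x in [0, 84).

67

Write x = 11 + 28·k. Then 28·k ≡ 1 − 11 ≡ 2 (mod 3).
Need 28⁻¹ mod 3. Extended Euclid on (3, 1):
3 = 3·1 + 0
28⁻¹ ≡ 1 (mod 3), so k ≡ 1·2 ≡ 2 (mod 3).
x = 11 + 28·2 = 67.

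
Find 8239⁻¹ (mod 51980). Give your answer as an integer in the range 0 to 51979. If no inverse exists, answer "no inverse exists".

36239

gcd(51980, 8239) by repeated division:
51980 = 6×8239 + 2546
8239 = 3×2546 + 601
2546 = 4×601 + 142
601 = 4×142 + 33
142 = 4×33 + 10
33 = 3×10 + 3
10 = 3×3 + 1
3 = 3×1 + 0
Since gcd(8239, 51980) = 1, back-substitute to write 1 as a combination:
1 = 10 − 3·3
1 = −3·33 + 10·10
1 = 10·142 − 43·33
1 = −43·601 + 182·142
1 = 182·2546 − 771·601
1 = −771·8239 + 2495·2546
1 = 2495·51980 − 15741·8239
So 8239·(-15741) ≡ 1 (mod 51980), and -15741 ≡ 36239 (mod 51980).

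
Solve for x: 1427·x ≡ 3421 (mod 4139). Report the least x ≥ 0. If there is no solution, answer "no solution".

First find gcd(1427, 4139):
4139 = 2*1427 + 1285
1427 = 1*1285 + 142
1285 = 9*142 + 7
142 = 20*7 + 2
7 = 3*2 + 1
2 = 2*1 + 0
gcd = 1, so a unique solution mod 4139 exists.
Back-substitute for the Bézout coefficients:
1 = 7 − 3·2
1 = −3·142 + 61·7
1 = 61·1285 − 552·142
1 = −552·1427 + 613·1285
1 = 613·4139 − 1778·1427
So 1427·(-1778) ≡ 1 (mod 4139), giving 1427⁻¹ ≡ 2361.
x ≡ 1427⁻¹·3421 ≡ 2361·3421 ≡ 1792 (mod 4139).

1792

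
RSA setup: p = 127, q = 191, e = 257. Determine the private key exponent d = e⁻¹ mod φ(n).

φ(n) = (p−1)(q−1) = 126·190 = 23940.
Need d with 257·d ≡ 1 (mod 23940). Apply the extended Euclidean algorithm:
23940 = 93×257 + 39
257 = 6×39 + 23
39 = 1×23 + 16
23 = 1×16 + 7
16 = 2×7 + 2
7 = 3×2 + 1
2 = 2×1 + 0
Back-substitute:
1 = 7 − 3·2
1 = −3·16 + 7·7
1 = 7·23 − 10·16
1 = −10·39 + 17·23
1 = 17·257 − 112·39
1 = −112·23940 + 10433·257
So 257·10433 ≡ 1 (mod 23940), hence d = 10433.

10433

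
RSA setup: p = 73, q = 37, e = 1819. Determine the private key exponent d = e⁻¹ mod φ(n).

φ(n) = (p−1)(q−1) = 72·36 = 2592.
Need d with 1819·d ≡ 1 (mod 2592). Apply the extended Euclidean algorithm:
2592 = 1·1819 + 773
1819 = 2·773 + 273
773 = 2·273 + 227
273 = 1·227 + 46
227 = 4·46 + 43
46 = 1·43 + 3
43 = 14·3 + 1
3 = 3·1 + 0
Back-substitute:
1 = 43 − 14·3
1 = −14·46 + 15·43
1 = 15·227 − 74·46
1 = −74·273 + 89·227
1 = 89·773 − 252·273
1 = −252·1819 + 593·773
1 = 593·2592 − 845·1819
So 1819·(-845) ≡ 1 (mod 2592), hence d ≡ -845 ≡ 1747 (mod 2592).

1747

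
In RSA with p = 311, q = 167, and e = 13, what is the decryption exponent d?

7917

φ(n) = (p−1)(q−1) = 310·166 = 51460.
Need d with 13·d ≡ 1 (mod 51460). Apply the extended Euclidean algorithm:
51460 = 3958×13 + 6
13 = 2×6 + 1
6 = 6×1 + 0
Back-substitute:
1 = 13 − 2·6
1 = −2·51460 + 7917·13
So 13·7917 ≡ 1 (mod 51460), hence d = 7917.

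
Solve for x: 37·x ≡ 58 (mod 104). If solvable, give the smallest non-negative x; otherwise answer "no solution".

First find gcd(37, 104):
104 = 2*37 + 30
37 = 1*30 + 7
30 = 4*7 + 2
7 = 3*2 + 1
2 = 2*1 + 0
gcd = 1, so a unique solution mod 104 exists.
Back-substitute for the Bézout coefficients:
1 = 7 − 3·2
1 = −3·30 + 13·7
1 = 13·37 − 16·30
1 = −16·104 + 45·37
So 37·(45) ≡ 1 (mod 104), giving 37⁻¹ ≡ 45.
x ≡ 37⁻¹·58 ≡ 45·58 ≡ 10 (mod 104).

10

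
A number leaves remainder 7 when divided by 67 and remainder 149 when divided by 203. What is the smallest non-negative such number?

Write x = 7 + 67·k. Then 67·k ≡ 149 − 7 ≡ 142 (mod 203).
Need 67⁻¹ mod 203. Extended Euclid on (203, 67):
203 = 3·67 + 2
67 = 33·2 + 1
2 = 2·1 + 0
Back-substitute:
1 = 67 − 33·2
1 = −33·203 + 100·67
67⁻¹ ≡ 100 (mod 203), so k ≡ 100·142 ≡ 193 (mod 203).
x = 7 + 67·193 = 12938.

12938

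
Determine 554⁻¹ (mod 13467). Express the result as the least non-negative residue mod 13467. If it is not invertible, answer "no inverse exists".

Extended Euclidean algorithm:
13467 = 24*554 + 171
554 = 3*171 + 41
171 = 4*41 + 7
41 = 5*7 + 6
7 = 1*6 + 1
6 = 6*1 + 0
Since gcd(554, 13467) = 1, back-substitute to write 1 as a combination:
1 = 7 − 6
1 = −41 + 6·7
1 = 6·171 − 25·41
1 = −25·554 + 81·171
1 = 81·13467 − 1969·554
Thus 554·(-1969) ≡ 1 (mod 13467); reducing, -1969 mod 13467 = 11498.

11498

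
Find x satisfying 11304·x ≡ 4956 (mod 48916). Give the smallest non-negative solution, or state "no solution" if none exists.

6790

First find gcd(11304, 48916):
48916 = 4×11304 + 3700
11304 = 3×3700 + 204
3700 = 18×204 + 28
204 = 7×28 + 8
28 = 3×8 + 4
8 = 2×4 + 0
gcd = 4 and 4 | 4956, so solutions exist. Divide through by 4: 2826x ≡ 1239 (mod 12229).
Now find 2826⁻¹ mod 12229:
12229 = 4*2826 + 925
2826 = 3*925 + 51
925 = 18*51 + 7
51 = 7*7 + 2
7 = 3*2 + 1
2 = 2*1 + 0
Back-substitute:
1 = 7 − 3·2
1 = −3·51 + 22·7
1 = 22·925 − 399·51
1 = −399·2826 + 1219·925
1 = 1219·12229 − 5275·2826
So 2826·(-5275) ≡ 1 (mod 12229), i.e. 2826⁻¹ ≡ 6954.
Then x ≡ 6954·1239 ≡ 6790 (mod 12229); the smallest non-negative solution is x = 6790.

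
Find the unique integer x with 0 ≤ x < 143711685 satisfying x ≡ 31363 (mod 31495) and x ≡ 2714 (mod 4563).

137066108

Write x = 31363 + 31495·k. Then 31495·k ≡ 2714 − 31363 ≡ 3292 (mod 4563).
Need 31495⁻¹ mod 4563. Extended Euclid on (4563, 4117):
4563 = 1×4117 + 446
4117 = 9×446 + 103
446 = 4×103 + 34
103 = 3×34 + 1
34 = 34×1 + 0
Back-substitute:
1 = 103 − 3·34
1 = −3·446 + 13·103
1 = 13·4117 − 120·446
1 = −120·4563 + 133·4117
31495⁻¹ ≡ 133 (mod 4563), so k ≡ 133·3292 ≡ 4351 (mod 4563).
x = 31363 + 31495·4351 = 137066108.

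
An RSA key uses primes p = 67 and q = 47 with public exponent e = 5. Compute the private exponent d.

2429

φ(n) = (p−1)(q−1) = 66·46 = 3036.
Need d with 5·d ≡ 1 (mod 3036). Apply the extended Euclidean algorithm:
3036 = 607·5 + 1
5 = 5·1 + 0
Back-substitute:
1 = 3036 − 607·5
So 5·(-607) ≡ 1 (mod 3036), hence d ≡ -607 ≡ 2429 (mod 3036).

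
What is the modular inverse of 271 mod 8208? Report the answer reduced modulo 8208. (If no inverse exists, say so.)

Apply the Euclidean algorithm to 8208 and 271:
8208 = 30*271 + 78
271 = 3*78 + 37
78 = 2*37 + 4
37 = 9*4 + 1
4 = 4*1 + 0
gcd = 1, so the inverse exists. Back-substitute:
1 = 37 − 9·4
1 = −9·78 + 19·37
1 = 19·271 − 66·78
1 = −66·8208 + 1999·271
So 271·1999 ≡ 1 (mod 8208).

1999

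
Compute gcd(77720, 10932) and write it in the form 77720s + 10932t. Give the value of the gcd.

4

Apply Euclid's algorithm to 77720 and 10932:
77720 = 7·10932 + 1196
10932 = 9·1196 + 168
1196 = 7·168 + 20
168 = 8·20 + 8
20 = 2·8 + 4
8 = 2·4 + 0
gcd(77720, 10932) = 4.
Back-substituting:
4 = 20 − 2·8
4 = −2·168 + 17·20
4 = 17·1196 − 121·168
4 = −121·10932 + 1106·1196
4 = 1106·77720 − 7863·10932
So 4 = (1106)·77720 + (-7863)·10932.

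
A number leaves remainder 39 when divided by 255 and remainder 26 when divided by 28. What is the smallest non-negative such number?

Write x = 39 + 255·k. Then 255·k ≡ 26 − 39 ≡ 15 (mod 28).
Need 255⁻¹ mod 28. Extended Euclid on (28, 3):
28 = 9·3 + 1
3 = 3·1 + 0
Back-substitute:
1 = 28 − 9·3
255⁻¹ ≡ 19 (mod 28), so k ≡ 19·15 ≡ 5 (mod 28).
x = 39 + 255·5 = 1314.

1314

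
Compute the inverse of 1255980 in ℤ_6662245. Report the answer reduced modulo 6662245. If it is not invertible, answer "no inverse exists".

Compute gcd(1255980, 6662245):
6662245 = 5·1255980 + 382345
1255980 = 3·382345 + 108945
382345 = 3·108945 + 55510
108945 = 1·55510 + 53435
55510 = 1·53435 + 2075
53435 = 25·2075 + 1560
2075 = 1·1560 + 515
1560 = 3·515 + 15
515 = 34·15 + 5
15 = 3·5 + 0
gcd(1255980, 6662245) = 5 ≠ 1, so 1255980 has no multiplicative inverse modulo 6662245.

no inverse exists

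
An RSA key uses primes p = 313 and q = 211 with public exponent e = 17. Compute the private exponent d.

30833

φ(n) = (p−1)(q−1) = 312·210 = 65520.
Need d with 17·d ≡ 1 (mod 65520). Apply the extended Euclidean algorithm:
65520 = 3854*17 + 2
17 = 8*2 + 1
2 = 2*1 + 0
Back-substitute:
1 = 17 − 8·2
1 = −8·65520 + 30833·17
So 17·30833 ≡ 1 (mod 65520), hence d = 30833.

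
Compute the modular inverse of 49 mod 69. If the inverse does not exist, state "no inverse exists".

Apply the Euclidean algorithm to 69 and 49:
69 = 1×49 + 20
49 = 2×20 + 9
20 = 2×9 + 2
9 = 4×2 + 1
2 = 2×1 + 0
Since gcd(49, 69) = 1, back-substitute to write 1 as a combination:
1 = 9 − 4·2
1 = −4·20 + 9·9
1 = 9·49 − 22·20
1 = −22·69 + 31·49
So 49·31 ≡ 1 (mod 69).

31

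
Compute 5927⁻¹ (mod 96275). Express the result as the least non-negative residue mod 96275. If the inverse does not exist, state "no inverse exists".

gcd(96275, 5927) by repeated division:
96275 = 16·5927 + 1443
5927 = 4·1443 + 155
1443 = 9·155 + 48
155 = 3·48 + 11
48 = 4·11 + 4
11 = 2·4 + 3
4 = 1·3 + 1
3 = 3·1 + 0
gcd = 1, so the inverse exists. Back-substitute:
1 = 4 − 3
1 = −11 + 3·4
1 = 3·48 − 13·11
1 = −13·155 + 42·48
1 = 42·1443 − 391·155
1 = −391·5927 + 1606·1443
1 = 1606·96275 − 26087·5927
Hence 5927⁻¹ ≡ -26087 ≡ 70188 (mod 96275).

70188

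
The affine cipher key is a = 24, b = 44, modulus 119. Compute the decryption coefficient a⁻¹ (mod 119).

Extended Euclidean algorithm:
119 = 4·24 + 23
24 = 1·23 + 1
23 = 23·1 + 0
The gcd is 1. Working backward:
1 = 24 − 23
1 = −119 + 5·24
So 24·5 ≡ 1 (mod 119).

5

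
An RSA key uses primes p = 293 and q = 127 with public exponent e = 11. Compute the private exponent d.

φ(n) = (p−1)(q−1) = 292·126 = 36792.
Need d with 11·d ≡ 1 (mod 36792). Apply the extended Euclidean algorithm:
36792 = 3344·11 + 8
11 = 1·8 + 3
8 = 2·3 + 2
3 = 1·2 + 1
2 = 2·1 + 0
Back-substitute:
1 = 3 − 2
1 = −8 + 3·3
1 = 3·11 − 4·8
1 = −4·36792 + 13379·11
So 11·13379 ≡ 1 (mod 36792), hence d = 13379.

13379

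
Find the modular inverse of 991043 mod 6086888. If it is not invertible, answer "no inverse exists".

5267411

Extended Euclidean algorithm:
6086888 = 6*991043 + 140630
991043 = 7*140630 + 6633
140630 = 21*6633 + 1337
6633 = 4*1337 + 1285
1337 = 1*1285 + 52
1285 = 24*52 + 37
52 = 1*37 + 15
37 = 2*15 + 7
15 = 2*7 + 1
7 = 7*1 + 0
Since gcd(991043, 6086888) = 1, back-substitute to write 1 as a combination:
1 = 15 − 2·7
1 = −2·37 + 5·15
1 = 5·52 − 7·37
1 = −7·1285 + 173·52
1 = 173·1337 − 180·1285
1 = −180·6633 + 893·1337
1 = 893·140630 − 18933·6633
1 = −18933·991043 + 133424·140630
1 = 133424·6086888 − 819477·991043
Thus 991043·(-819477) ≡ 1 (mod 6086888); reducing, -819477 mod 6086888 = 5267411.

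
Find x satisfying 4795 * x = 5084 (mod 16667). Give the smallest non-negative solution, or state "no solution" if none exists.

gcd(4795, 16667):
16667 = 3*4795 + 2282
4795 = 2*2282 + 231
2282 = 9*231 + 203
231 = 1*203 + 28
203 = 7*28 + 7
28 = 4*7 + 0
gcd = 7, but 7 ∤ 5084, so the congruence has no solution.

no solution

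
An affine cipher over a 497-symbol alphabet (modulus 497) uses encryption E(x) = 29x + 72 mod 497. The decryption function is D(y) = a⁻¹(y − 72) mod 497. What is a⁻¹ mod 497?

120

Apply the Euclidean algorithm to 497 and 29:
497 = 17*29 + 4
29 = 7*4 + 1
4 = 4*1 + 0
Since gcd(29, 497) = 1, back-substitute to write 1 as a combination:
1 = 29 − 7·4
1 = −7·497 + 120·29
So 29·120 ≡ 1 (mod 497).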